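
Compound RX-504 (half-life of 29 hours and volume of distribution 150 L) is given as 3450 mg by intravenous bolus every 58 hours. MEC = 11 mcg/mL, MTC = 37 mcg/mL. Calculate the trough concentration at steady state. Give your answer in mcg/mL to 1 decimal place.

7.7 mcg/mL

The dosing interval is 2 half-lives, so f = 2^(−2) = 0.25.
Accumulation ratio R = 1/(1 − f) = 1/0.75 = 4/3.
Single-dose peak C₀ = D/Vd = 3450/150 = 23 mcg/mL.
Steady-state peak Cmax,ss = C₀·R = 23 × 4/3 ≈ 30.667 mcg/mL.
Steady-state trough Cmin,ss = Cmax,ss·f ≈ 30.667 × 0.25 ≈ 7.667 mcg/mL.
Trough 7.7 mcg/mL vs MEC 11 mcg/mL: subtherapeutic.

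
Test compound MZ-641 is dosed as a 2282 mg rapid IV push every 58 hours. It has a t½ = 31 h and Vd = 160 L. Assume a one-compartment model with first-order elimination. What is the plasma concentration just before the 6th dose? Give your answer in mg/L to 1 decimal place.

5.4 mg/L

f = (1/2)^(τ/t½) = (1/2)^(58/31) ≈ 0.2734.
C₀ = D/Vd = 2282/160 ≈ 14.262 mg/L.
Before the 6th dose, 5 doses have been given. Superposition: Cmin = C₀·(f + f² + … + f^5).
≈ 14.262 × (0.2734 + 0.0747 + 0.0204 + 0.0056 + 0.0015) ≈ 14.262 × 0.3756 ≈ 5.357 mg/L.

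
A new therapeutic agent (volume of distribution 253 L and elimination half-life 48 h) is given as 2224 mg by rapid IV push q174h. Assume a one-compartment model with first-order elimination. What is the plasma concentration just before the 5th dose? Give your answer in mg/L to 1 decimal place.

0.8 mg/L

f = (1/2)^(τ/t½) = (1/2)^(174/48) ≈ 0.0811.
C₀ = D/Vd = 2224/253 ≈ 8.791 mg/L.
Before the 5th dose, 4 doses have been given. Superposition: Cmin = C₀·(f + f² + … + f^4).
≈ 8.791 × (0.0811 + 0.0066 + 0.0005 + 0.0000) ≈ 8.791 × 0.0882 ≈ 0.775 mg/L.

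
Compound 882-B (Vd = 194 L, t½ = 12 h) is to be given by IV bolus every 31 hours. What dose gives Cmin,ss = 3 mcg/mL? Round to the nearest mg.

τ/t½ = 31/12 ≈ 2.5833, so f = (1/2)^(31/12) ≈ 0.166855.
Cmin,ss = (D/Vd)·f/(1−f), so D = Cmin,ss·Vd·(1−f)/f.
D = 3 × 194 × (1−f)/f ≈ 3 × 194 × 4.99323 ≈ 2906.06 mg.

2906 mg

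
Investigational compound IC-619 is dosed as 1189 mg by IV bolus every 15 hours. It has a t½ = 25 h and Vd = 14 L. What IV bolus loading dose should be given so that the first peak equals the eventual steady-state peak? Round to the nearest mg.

f = (1/2)^(15/25) ≈ 0.659754; accumulation ratio R = 1/(1−f) ≈ 2.93905.
Loading dose to hit Cmax,ss on first dose: D_load = D_maint·R ≈ 1189 × 2.93905 ≈ 3494.53 mg.

3495 mg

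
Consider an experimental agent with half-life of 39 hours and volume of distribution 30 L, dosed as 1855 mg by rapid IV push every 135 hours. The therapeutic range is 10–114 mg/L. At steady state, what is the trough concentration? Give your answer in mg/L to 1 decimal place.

τ/t½ = 135/39 ≈ 3.4615, so fraction remaining f = (1/2)^(135/39) ≈ 0.0908.
At steady state, accumulation factor R = 1/(1 − e^(−kτ)) ≈ 1.0999.
Each bolus raises the concentration by D/Vd = 1855/30 ≈ 61.833 mg/L.
Steady-state peak Cmax,ss = C₀·R ≈ 61.833 × 1.0999 ≈ 68.010 mg/L.
One interval later, Cmin,ss = Cmax,ss·e^(−kτ) ≈ 68.010 × 0.0908 ≈ 6.175 mg/L.
Trough 6.2 mg/L vs MEC 10 mg/L: subtherapeutic.

6.2 mg/L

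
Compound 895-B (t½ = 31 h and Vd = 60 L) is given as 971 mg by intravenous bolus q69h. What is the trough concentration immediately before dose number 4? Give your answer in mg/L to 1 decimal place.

4.4 mg/L

f = (1/2)^(τ/t½) = (1/2)^(69/31) ≈ 0.2138.
C₀ = D/Vd = 971/60 ≈ 16.183 mg/L.
Before the 4th dose, 3 doses have been given. Superposition: Cmin = C₀·(f + f² + … + f^3).
≈ 16.183 × (0.2138 + 0.0457 + 0.0098) ≈ 16.183 × 0.2693 ≈ 4.358 mg/L.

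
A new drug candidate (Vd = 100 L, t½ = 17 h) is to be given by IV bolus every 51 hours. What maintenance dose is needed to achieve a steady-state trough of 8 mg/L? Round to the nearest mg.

5600 mg

τ/t½ = 51/17 ≈ 3, so f = (1/2)^(51/17) ≈ 0.125000.
Cmin,ss = (D/Vd)·f/(1−f), so D = Cmin,ss·Vd·(1−f)/f.
D = 8 × 100 × (1−f)/f ≈ 8 × 100 × 7.00000 ≈ 5600.00 mg.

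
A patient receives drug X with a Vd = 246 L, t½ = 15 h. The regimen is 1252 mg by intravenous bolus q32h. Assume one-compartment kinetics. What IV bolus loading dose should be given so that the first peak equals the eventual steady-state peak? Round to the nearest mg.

f = (1/2)^(32/15) ≈ 0.227931; accumulation ratio R = 1/(1−f) ≈ 1.29522.
Loading dose to hit Cmax,ss on first dose: D_load = D_maint·R ≈ 1252 × 1.29522 ≈ 1621.62 mg.

1622 mg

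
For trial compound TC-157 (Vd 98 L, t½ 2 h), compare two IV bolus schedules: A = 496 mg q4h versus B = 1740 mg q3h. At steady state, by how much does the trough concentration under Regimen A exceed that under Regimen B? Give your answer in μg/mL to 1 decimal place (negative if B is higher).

-8.0 μg/mL

Regimen A: f = (1/2)^(4/2) ≈ 0.2500; Cmin,ss = (496/98)·f/(1−f) ≈ 1.687 μg/mL.
Regimen B: f = (1/2)^(3/2) ≈ 0.3536; Cmin,ss = (1740/98)·f/(1−f) ≈ 9.713 μg/mL.
Difference ≈ 1.687 − 9.713 ≈ -8.026 μg/mL.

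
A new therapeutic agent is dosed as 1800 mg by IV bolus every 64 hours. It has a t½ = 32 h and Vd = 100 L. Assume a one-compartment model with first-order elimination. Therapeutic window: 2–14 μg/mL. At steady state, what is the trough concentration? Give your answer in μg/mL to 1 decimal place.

The dosing interval is 2 half-lives, so f = 2^(−2) = 0.25.
Accumulation ratio R = 1/(1 − f) = 1/0.75 = 4/3.
Single-dose peak C₀ = D/Vd = 1800/100 = 18 μg/mL.
Steady-state peak Cmax,ss = C₀·R = 18 × 4/3 ≈ 24.000 μg/mL.
Steady-state trough Cmin,ss = Cmax,ss·f ≈ 24.000 × 0.25 ≈ 6.000 μg/mL.
Trough 6.0 μg/mL vs MEC 2 μg/mL: adequate.

6.0 μg/mL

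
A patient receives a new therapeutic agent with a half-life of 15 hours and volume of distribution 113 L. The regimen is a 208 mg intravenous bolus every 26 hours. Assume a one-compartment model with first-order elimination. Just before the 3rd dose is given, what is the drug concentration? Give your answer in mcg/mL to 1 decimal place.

0.7 mcg/mL

f = (1/2)^(τ/t½) = (1/2)^(26/15) ≈ 0.3008.
C₀ = D/Vd = 208/113 ≈ 1.841 mcg/mL.
Before the 3rd dose, 2 doses have been given. Superposition: Cmin = C₀·(f + f²).
≈ 1.841 × (0.3008 + 0.0905) ≈ 1.841 × 0.3913 ≈ 0.720 mcg/mL.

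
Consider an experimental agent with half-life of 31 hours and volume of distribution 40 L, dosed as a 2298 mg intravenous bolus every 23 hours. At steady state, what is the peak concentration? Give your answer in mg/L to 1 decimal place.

142.9 mg/L

k = ln2/t½ = ln2/31 ≈ 0.022360 h⁻¹; fraction remaining f = e^(−kτ) = e^(−0.022360×23) ≈ 0.5979.
At steady state, accumulation factor R = 1/(1 − e^(−kτ)) ≈ 2.4869.
Each bolus raises the concentration by D/Vd = 2298/40 ≈ 57.450 mg/L.
Steady-state peak Cmax,ss = C₀·R ≈ 57.450 × 2.4869 ≈ 142.872 mg/L.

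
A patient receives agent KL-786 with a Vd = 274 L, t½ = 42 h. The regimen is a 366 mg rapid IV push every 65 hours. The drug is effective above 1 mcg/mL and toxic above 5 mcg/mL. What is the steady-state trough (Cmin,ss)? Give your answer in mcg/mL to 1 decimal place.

0.7 mcg/mL

Over one 65-h interval, 65/42 ≈ 1.5476 half-lives elapse, leaving f ≈ 0.3421 of each dose.
At steady state, accumulation factor R = 1/(1 − e^(−kτ)) ≈ 1.5200.
Single-dose peak C₀ = D/Vd = 366/274 ≈ 1.336 mcg/mL.
Steady-state peak Cmax,ss = C₀·R ≈ 1.336 × 1.5200 ≈ 2.031 mcg/mL.
One interval later, Cmin,ss = Cmax,ss·e^(−kτ) ≈ 2.031 × 0.3421 ≈ 0.695 mcg/mL.
Trough 0.7 mcg/mL vs MEC 1 mcg/mL: subtherapeutic.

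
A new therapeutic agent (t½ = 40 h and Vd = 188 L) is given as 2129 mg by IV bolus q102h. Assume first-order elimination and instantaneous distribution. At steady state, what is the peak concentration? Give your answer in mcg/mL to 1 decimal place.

13.7 mcg/mL

Over one 102-h interval, 102/40 ≈ 2.55 half-lives elapse, leaving f ≈ 0.1708 of each dose.
At steady state, accumulation factor R = 1/(1 − e^(−kτ)) ≈ 1.2060.
Single-dose peak C₀ = D/Vd = 2129/188 ≈ 11.324 mcg/mL.
Steady-state peak Cmax,ss = C₀·R ≈ 11.324 × 1.2060 ≈ 13.657 mcg/mL.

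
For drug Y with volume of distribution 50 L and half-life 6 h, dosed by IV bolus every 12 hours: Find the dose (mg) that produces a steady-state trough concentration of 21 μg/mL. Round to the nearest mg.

τ/t½ = 12/6 ≈ 2, so f = (1/2)^(12/6) ≈ 0.250000.
Cmin,ss = (D/Vd)·f/(1−f), so D = Cmin,ss·Vd·(1−f)/f.
D = 21 × 50 × (1−f)/f ≈ 21 × 50 × 3.00000 ≈ 3150.00 mg.

3150 mg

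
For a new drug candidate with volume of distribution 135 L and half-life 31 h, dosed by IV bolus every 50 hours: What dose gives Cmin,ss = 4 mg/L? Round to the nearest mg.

τ/t½ = 50/31 ≈ 1.6129, so f = (1/2)^(50/31) ≈ 0.326940.
Cmin,ss = (D/Vd)·f/(1−f), so D = Cmin,ss·Vd·(1−f)/f.
D = 4 × 135 × (1−f)/f ≈ 4 × 135 × 2.05867 ≈ 1111.68 mg.

1112 mg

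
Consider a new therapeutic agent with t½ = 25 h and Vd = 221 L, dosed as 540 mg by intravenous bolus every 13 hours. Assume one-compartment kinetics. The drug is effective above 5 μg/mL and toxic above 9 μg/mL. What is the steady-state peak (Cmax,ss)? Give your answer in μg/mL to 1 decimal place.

τ/t½ = 13/25 ≈ 0.52, so fraction remaining f = (1/2)^(13/25) ≈ 0.6974.
Accumulation ratio R = 1/(1 − f) ≈ 1/0.3026 ≈ 3.3047.
Single-dose peak C₀ = D/Vd = 540/221 ≈ 2.443 μg/mL.
Cmax,ss = C₀/(1 − f) ≈ 2.443/0.3026 ≈ 8.073 μg/mL.
Peak 8.1 μg/mL vs MTC 9 μg/mL: below toxic threshold.

8.1 μg/mL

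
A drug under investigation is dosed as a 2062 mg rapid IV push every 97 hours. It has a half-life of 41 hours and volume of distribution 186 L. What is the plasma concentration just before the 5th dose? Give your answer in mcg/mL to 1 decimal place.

f = (1/2)^(τ/t½) = (1/2)^(97/41) ≈ 0.1940.
C₀ = D/Vd = 2062/186 ≈ 11.086 mcg/mL.
Before the 5th dose, 4 doses have been given. Superposition: Cmin = C₀·(f + f² + … + f^4).
≈ 11.086 × (0.1940 + 0.0376 + 0.0073 + 0.0014) ≈ 11.086 × 0.2403 ≈ 2.664 mcg/mL.

2.7 mcg/mL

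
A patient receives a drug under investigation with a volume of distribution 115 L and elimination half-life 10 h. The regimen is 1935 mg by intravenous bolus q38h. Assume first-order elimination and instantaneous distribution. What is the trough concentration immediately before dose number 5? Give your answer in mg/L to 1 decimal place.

1.3 mg/L

f = (1/2)^(τ/t½) = (1/2)^(38/10) ≈ 0.0718.
C₀ = D/Vd = 1935/115 ≈ 16.826 mg/L.
Before the 5th dose, 4 doses have been given. Superposition: Cmin = C₀·(f + f² + … + f^4).
≈ 16.826 × (0.0718 + 0.0052 + 0.0004 + 0.0000) ≈ 16.826 × 0.0774 ≈ 1.302 mg/L.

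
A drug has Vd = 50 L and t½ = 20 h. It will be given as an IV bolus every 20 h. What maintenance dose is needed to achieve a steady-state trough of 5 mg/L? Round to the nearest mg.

τ/t½ = 20/20 ≈ 1, so f = (1/2)^(20/20) ≈ 0.500000.
Cmin,ss = (D/Vd)·f/(1−f), so D = Cmin,ss·Vd·(1−f)/f.
D = 5 × 50 × (1−f)/f ≈ 5 × 50 × 1.00000 ≈ 250.00 mg.

250 mg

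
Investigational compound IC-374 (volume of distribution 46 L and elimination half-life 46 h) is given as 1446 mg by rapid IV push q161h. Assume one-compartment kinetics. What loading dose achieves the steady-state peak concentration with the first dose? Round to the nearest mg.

1586 mg

f = (1/2)^(161/46) ≈ 0.088388; accumulation ratio R = 1/(1−f) ≈ 1.09696.
Loading dose to hit Cmax,ss on first dose: D_load = D_maint·R ≈ 1446 × 1.09696 ≈ 1586.20 mg.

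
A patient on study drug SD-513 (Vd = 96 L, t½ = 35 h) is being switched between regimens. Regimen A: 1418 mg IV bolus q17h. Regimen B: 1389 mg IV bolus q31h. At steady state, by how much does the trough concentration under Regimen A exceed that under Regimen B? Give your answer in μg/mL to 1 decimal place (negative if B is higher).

19.8 μg/mL

Regimen A: f = (1/2)^(17/35) ≈ 0.7141; Cmin,ss = (1418/96)·f/(1−f) ≈ 36.894 μg/mL.
Regimen B: f = (1/2)^(31/35) ≈ 0.5412; Cmin,ss = (1389/96)·f/(1−f) ≈ 17.067 μg/mL.
Difference ≈ 36.894 − 17.067 ≈ 19.827 μg/mL.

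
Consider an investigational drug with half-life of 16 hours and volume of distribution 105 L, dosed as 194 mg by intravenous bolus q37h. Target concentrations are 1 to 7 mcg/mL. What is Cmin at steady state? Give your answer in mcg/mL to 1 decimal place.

0.5 mcg/mL

k = ln2/t½ = ln2/16 ≈ 0.043322 h⁻¹; fraction remaining f = e^(−kτ) = e^(−0.043322×37) ≈ 0.2013.
At steady state, accumulation factor R = 1/(1 − e^(−kτ)) ≈ 1.2520.
Single-dose peak C₀ = D/Vd = 194/105 ≈ 1.848 mcg/mL.
Steady-state peak Cmax,ss = C₀·R ≈ 1.848 × 1.2520 ≈ 2.314 mcg/mL.
Steady-state trough Cmin,ss = Cmax,ss·f ≈ 2.314 × 0.2013 ≈ 0.466 mcg/mL.
Trough 0.5 mcg/mL vs MEC 1 mcg/mL: subtherapeutic.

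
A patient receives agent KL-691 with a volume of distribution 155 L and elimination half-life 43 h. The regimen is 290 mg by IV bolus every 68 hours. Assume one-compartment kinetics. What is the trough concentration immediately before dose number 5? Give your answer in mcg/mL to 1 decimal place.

f = (1/2)^(τ/t½) = (1/2)^(68/43) ≈ 0.3342.
C₀ = D/Vd = 290/155 ≈ 1.871 mcg/mL.
Before the 5th dose, 4 doses have been given. Superposition: Cmin = C₀·(f + f² + … + f^4).
≈ 1.871 × (0.3342 + 0.1117 + 0.0373 + 0.0125) ≈ 1.871 × 0.4957 ≈ 0.927 mcg/mL.

0.9 mcg/mL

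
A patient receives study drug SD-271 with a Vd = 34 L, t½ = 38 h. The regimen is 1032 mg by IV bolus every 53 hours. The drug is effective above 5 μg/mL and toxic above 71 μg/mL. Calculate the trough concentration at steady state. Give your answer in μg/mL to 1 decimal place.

Over one 53-h interval, 53/38 ≈ 1.3947 half-lives elapse, leaving f ≈ 0.3803 of each dose.
Single-dose peak C₀ = D/Vd = 1032/34 ≈ 30.353 μg/mL.
Steady-state trough Cmin,ss = C₀·f/(1−f) ≈ 30.353 × 0.3803/0.6197 ≈ 18.627 μg/mL.
Trough 18.6 μg/mL vs MEC 5 μg/mL: adequate.

18.6 μg/mL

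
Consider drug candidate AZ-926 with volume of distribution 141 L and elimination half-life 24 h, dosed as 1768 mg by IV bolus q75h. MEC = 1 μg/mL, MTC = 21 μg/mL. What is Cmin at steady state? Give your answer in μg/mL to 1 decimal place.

1.6 μg/mL

k = ln2/t½ = ln2/24 ≈ 0.028881 h⁻¹; fraction remaining f = e^(−kτ) = e^(−0.028881×75) ≈ 0.1146.
Single-dose peak C₀ = D/Vd = 1768/141 ≈ 12.539 μg/mL.
Steady-state trough Cmin,ss = C₀·f/(1−f) ≈ 12.539 × 0.1146/0.8854 ≈ 1.623 μg/mL.
Trough 1.6 μg/mL vs MEC 1 μg/mL: adequate.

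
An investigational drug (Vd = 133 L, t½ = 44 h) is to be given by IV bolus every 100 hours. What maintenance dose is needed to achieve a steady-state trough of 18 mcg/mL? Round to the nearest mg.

τ/t½ = 100/44 ≈ 2.2727, so f = (1/2)^(100/44) ≈ 0.206938.
Cmin,ss = (D/Vd)·f/(1−f), so D = Cmin,ss·Vd·(1−f)/f.
D = 18 × 133 × (1−f)/f ≈ 18 × 133 × 3.83237 ≈ 9174.69 mg.

9175 mg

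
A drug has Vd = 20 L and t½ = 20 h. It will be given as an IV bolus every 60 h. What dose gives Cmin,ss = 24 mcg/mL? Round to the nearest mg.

3360 mg

τ/t½ = 60/20 ≈ 3, so f = (1/2)^(60/20) ≈ 0.125000.
Cmin,ss = (D/Vd)·f/(1−f), so D = Cmin,ss·Vd·(1−f)/f.
D = 24 × 20 × (1−f)/f ≈ 24 × 20 × 7.00000 ≈ 3360.00 mg.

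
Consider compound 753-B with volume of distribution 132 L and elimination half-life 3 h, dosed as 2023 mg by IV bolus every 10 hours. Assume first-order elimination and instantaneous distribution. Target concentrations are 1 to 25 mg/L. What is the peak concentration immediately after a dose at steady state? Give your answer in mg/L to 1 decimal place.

17.0 mg/L

k = ln2/t½ = ln2/3 ≈ 0.231049 h⁻¹; fraction remaining f = e^(−kτ) = e^(−0.231049×10) ≈ 0.0992.
Accumulation ratio R = 1/(1 − f) ≈ 1/0.9008 ≈ 1.1101.
Each bolus raises the concentration by D/Vd = 2023/132 ≈ 15.326 mg/L.
Steady-state peak Cmax,ss = C₀·R ≈ 15.326 × 1.1101 ≈ 17.013 mg/L.
Peak 17.0 mg/L vs MTC 25 mg/L: below toxic threshold.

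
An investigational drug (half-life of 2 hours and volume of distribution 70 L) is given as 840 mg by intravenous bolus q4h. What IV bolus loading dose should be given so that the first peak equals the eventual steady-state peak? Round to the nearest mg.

f = (1/2)^(4/2) ≈ 0.250000; accumulation ratio R = 1/(1−f) ≈ 1.33333.
Loading dose to hit Cmax,ss on first dose: D_load = D_maint·R ≈ 840 × 1.33333 ≈ 1120.00 mg.

1120 mg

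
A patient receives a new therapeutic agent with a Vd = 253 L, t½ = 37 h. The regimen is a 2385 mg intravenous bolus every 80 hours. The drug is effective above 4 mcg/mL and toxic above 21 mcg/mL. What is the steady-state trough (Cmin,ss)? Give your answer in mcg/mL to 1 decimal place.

τ/t½ = 80/37 ≈ 2.1622, so fraction remaining f = (1/2)^(80/37) ≈ 0.2234.
Each bolus raises the concentration by D/Vd = 2385/253 ≈ 9.427 mcg/mL.
Steady-state trough Cmin,ss = C₀·f/(1−f) ≈ 9.427 × 0.2234/0.7766 ≈ 2.712 mcg/mL.
Trough 2.7 mcg/mL vs MEC 4 mcg/mL: subtherapeutic.

2.7 mcg/mL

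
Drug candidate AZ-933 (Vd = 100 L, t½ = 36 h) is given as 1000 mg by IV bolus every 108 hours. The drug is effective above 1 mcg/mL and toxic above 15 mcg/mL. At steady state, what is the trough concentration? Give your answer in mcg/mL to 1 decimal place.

τ = 108 h = 3 half-lives, so f = (1/2)^3 = 0.125.
Accumulation ratio R = 1/(1 − f) = 1/0.875 = 8/7.
Single-dose peak C₀ = D/Vd = 1000/100 = 10 mcg/mL.
Steady-state peak Cmax,ss = C₀·R = 10 × 8/7 ≈ 11.429 mcg/mL.
Steady-state trough Cmin,ss = Cmax,ss·f ≈ 11.429 × 0.125 ≈ 1.429 mcg/mL.
Trough 1.4 mcg/mL vs MEC 1 mcg/mL: adequate.

1.4 mcg/mL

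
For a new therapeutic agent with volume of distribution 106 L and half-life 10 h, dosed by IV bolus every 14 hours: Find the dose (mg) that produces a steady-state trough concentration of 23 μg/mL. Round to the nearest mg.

τ/t½ = 14/10 ≈ 1.4, so f = (1/2)^(14/10) ≈ 0.378929.
Cmin,ss = (D/Vd)·f/(1−f), so D = Cmin,ss·Vd·(1−f)/f.
D = 23 × 106 × (1−f)/f ≈ 23 × 106 × 1.63902 ≈ 3995.93 mg.

3996 mg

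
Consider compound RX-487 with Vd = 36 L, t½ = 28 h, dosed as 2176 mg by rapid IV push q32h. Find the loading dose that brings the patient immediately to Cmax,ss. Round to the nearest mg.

3977 mg

f = (1/2)^(32/28) ≈ 0.452862; accumulation ratio R = 1/(1−f) ≈ 1.82769.
Loading dose to hit Cmax,ss on first dose: D_load = D_maint·R ≈ 2176 × 1.82769 ≈ 3977.05 mg.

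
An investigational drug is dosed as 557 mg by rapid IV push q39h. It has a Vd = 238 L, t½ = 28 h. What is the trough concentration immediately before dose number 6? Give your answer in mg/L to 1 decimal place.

f = (1/2)^(τ/t½) = (1/2)^(39/28) ≈ 0.3808.
C₀ = D/Vd = 557/238 ≈ 2.340 mg/L.
Before the 6th dose, 5 doses have been given. Superposition: Cmin = C₀·(f + f² + … + f^5).
≈ 2.340 × (0.3808 + 0.1450 + 0.0552 + 0.0210 + 0.0080) ≈ 2.340 × 0.6100 ≈ 1.427 mg/L.

1.4 mg/L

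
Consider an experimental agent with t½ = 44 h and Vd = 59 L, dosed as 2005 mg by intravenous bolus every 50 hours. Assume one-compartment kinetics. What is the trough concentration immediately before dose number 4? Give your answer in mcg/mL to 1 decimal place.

f = (1/2)^(τ/t½) = (1/2)^(50/44) ≈ 0.4549.
C₀ = D/Vd = 2005/59 ≈ 33.983 mcg/mL.
Before the 4th dose, 3 doses have been given. Superposition: Cmin = C₀·(f + f² + … + f^3).
≈ 33.983 × (0.4549 + 0.2069 + 0.0941) ≈ 33.983 × 0.7559 ≈ 25.688 mcg/mL.

25.7 mcg/mL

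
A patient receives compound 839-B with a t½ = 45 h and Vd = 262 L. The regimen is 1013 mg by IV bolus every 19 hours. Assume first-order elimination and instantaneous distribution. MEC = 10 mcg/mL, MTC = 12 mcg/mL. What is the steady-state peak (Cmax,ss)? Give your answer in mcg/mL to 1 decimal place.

τ/t½ = 19/45 ≈ 0.42222, so fraction remaining f = (1/2)^(19/45) ≈ 0.7463.
Accumulation ratio R = 1/(1 − f) ≈ 1/0.2537 ≈ 3.9417.
Single-dose peak C₀ = D/Vd = 1013/262 ≈ 3.866 mcg/mL.
Cmax,ss = C₀/(1 − f) ≈ 3.866/0.2537 ≈ 15.238 mcg/mL.
Peak 15.2 mcg/mL vs MTC 12 mcg/mL: exceeds toxic threshold.

15.2 mcg/mL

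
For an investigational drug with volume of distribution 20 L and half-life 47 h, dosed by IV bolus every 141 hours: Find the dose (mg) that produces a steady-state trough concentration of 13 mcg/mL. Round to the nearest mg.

1820 mg

τ/t½ = 141/47 ≈ 3, so f = (1/2)^(141/47) ≈ 0.125000.
Cmin,ss = (D/Vd)·f/(1−f), so D = Cmin,ss·Vd·(1−f)/f.
D = 13 × 20 × (1−f)/f ≈ 13 × 20 × 7.00000 ≈ 1820.00 mg.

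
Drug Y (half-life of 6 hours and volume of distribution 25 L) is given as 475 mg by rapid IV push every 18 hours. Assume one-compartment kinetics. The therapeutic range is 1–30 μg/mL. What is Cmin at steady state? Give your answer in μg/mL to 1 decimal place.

The dosing interval is 3 half-lives, so f = 2^(−3) = 0.125.
At steady state, R = 1/(1 − 0.125) = 8/7.
Single-dose peak C₀ = D/Vd = 475/25 = 19 μg/mL.
Steady-state peak Cmax,ss = C₀·R = 19 × 8/7 ≈ 21.714 μg/mL.
Steady-state trough Cmin,ss = Cmax,ss·f ≈ 21.714 × 0.125 ≈ 2.714 μg/mL.
Trough 2.7 μg/mL vs MEC 1 μg/mL: adequate.

2.7 μg/mL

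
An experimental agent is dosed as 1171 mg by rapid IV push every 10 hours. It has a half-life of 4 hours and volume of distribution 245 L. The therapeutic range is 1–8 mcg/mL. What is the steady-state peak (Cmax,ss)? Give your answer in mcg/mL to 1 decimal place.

k = ln2/t½ = ln2/4 ≈ 0.173287 h⁻¹; fraction remaining f = e^(−kτ) = e^(−0.173287×10) ≈ 0.1768.
Accumulation ratio R = 1/(1 − f) ≈ 1/0.8232 ≈ 1.2148.
Each bolus raises the concentration by D/Vd = 1171/245 ≈ 4.780 mcg/mL.
Steady-state peak Cmax,ss = C₀·R ≈ 4.780 × 1.2148 ≈ 5.807 mcg/mL.
Peak 5.8 mcg/mL vs MTC 8 mcg/mL: below toxic threshold.

5.8 mcg/mL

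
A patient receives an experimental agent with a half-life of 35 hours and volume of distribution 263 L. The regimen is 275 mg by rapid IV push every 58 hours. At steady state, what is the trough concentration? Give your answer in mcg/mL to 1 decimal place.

0.5 mcg/mL

Over one 58-h interval, 58/35 ≈ 1.6571 half-lives elapse, leaving f ≈ 0.3171 of each dose.
At steady state, accumulation factor R = 1/(1 − e^(−kτ)) ≈ 1.4643.
Each bolus raises the concentration by D/Vd = 275/263 ≈ 1.046 mcg/mL.
Cmax,ss = C₀/(1 − f) ≈ 1.046/0.6829 ≈ 1.532 mcg/mL.
One interval later, Cmin,ss = Cmax,ss·e^(−kτ) ≈ 1.532 × 0.3171 ≈ 0.486 mcg/mL.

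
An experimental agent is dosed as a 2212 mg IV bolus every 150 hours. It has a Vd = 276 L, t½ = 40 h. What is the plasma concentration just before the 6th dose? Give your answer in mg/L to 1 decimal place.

0.6 mg/L

f = (1/2)^(τ/t½) = (1/2)^(150/40) ≈ 0.0743.
C₀ = D/Vd = 2212/276 ≈ 8.014 mg/L.
Before the 6th dose, 5 doses have been given. Superposition: Cmin = C₀·(f + f² + … + f^5).
≈ 8.014 × (0.0743 + 0.0055 + 0.0004 + 0.0000 + 0.0000) ≈ 8.014 × 0.0802 ≈ 0.643 mg/L.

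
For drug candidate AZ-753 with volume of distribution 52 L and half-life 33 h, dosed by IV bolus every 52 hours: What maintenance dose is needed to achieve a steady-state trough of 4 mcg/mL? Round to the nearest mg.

412 mg

τ/t½ = 52/33 ≈ 1.5758, so f = (1/2)^(52/33) ≈ 0.335467.
Cmin,ss = (D/Vd)·f/(1−f), so D = Cmin,ss·Vd·(1−f)/f.
D = 4 × 52 × (1−f)/f ≈ 4 × 52 × 1.98092 ≈ 412.03 mg.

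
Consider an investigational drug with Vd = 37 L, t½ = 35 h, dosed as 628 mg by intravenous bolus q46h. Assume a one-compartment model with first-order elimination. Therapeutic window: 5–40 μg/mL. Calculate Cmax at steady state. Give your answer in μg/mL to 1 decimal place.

28.4 μg/mL

τ/t½ = 46/35 ≈ 1.3143, so fraction remaining f = (1/2)^(46/35) ≈ 0.4021.
At steady state, accumulation factor R = 1/(1 − e^(−kτ)) ≈ 1.6725.
Single-dose peak C₀ = D/Vd = 628/37 ≈ 16.973 μg/mL.
Steady-state peak Cmax,ss = C₀·R ≈ 16.973 × 1.6725 ≈ 28.387 μg/mL.
Peak 28.4 μg/mL vs MTC 40 μg/mL: below toxic threshold.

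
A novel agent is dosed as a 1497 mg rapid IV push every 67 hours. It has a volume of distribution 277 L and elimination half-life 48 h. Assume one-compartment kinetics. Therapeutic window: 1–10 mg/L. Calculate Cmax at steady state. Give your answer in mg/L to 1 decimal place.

Over one 67-h interval, 67/48 ≈ 1.3958 half-lives elapse, leaving f ≈ 0.3800 of each dose.
Accumulation ratio R = 1/(1 − f) ≈ 1/0.6200 ≈ 1.6129.
Each bolus raises the concentration by D/Vd = 1497/277 ≈ 5.404 mg/L.
Cmax,ss = C₀/(1 − f) ≈ 5.404/0.6200 ≈ 8.716 mg/L.
Peak 8.7 mg/L vs MTC 10 mg/L: below toxic threshold.

8.7 mg/L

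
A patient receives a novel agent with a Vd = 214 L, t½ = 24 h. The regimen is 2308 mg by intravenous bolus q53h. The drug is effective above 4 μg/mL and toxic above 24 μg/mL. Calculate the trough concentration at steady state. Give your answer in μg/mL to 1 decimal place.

τ/t½ = 53/24 ≈ 2.2083, so fraction remaining f = (1/2)^(53/24) ≈ 0.2164.
At steady state, accumulation factor R = 1/(1 − e^(−kτ)) ≈ 1.2762.
Each bolus raises the concentration by D/Vd = 2308/214 ≈ 10.785 μg/mL.
Cmax,ss = C₀/(1 − f) ≈ 10.785/0.7836 ≈ 13.763 μg/mL.
One interval later, Cmin,ss = Cmax,ss·e^(−kτ) ≈ 13.763 × 0.2164 ≈ 2.978 μg/mL.
Trough 3.0 μg/mL vs MEC 4 μg/mL: subtherapeutic.

3.0 μg/mL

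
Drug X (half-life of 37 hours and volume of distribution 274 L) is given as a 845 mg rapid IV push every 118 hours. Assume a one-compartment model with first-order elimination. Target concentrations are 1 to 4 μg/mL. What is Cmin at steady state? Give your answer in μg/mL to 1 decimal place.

Over one 118-h interval, 118/37 ≈ 3.1892 half-lives elapse, leaving f ≈ 0.1096 of each dose.
Each bolus raises the concentration by D/Vd = 845/274 ≈ 3.084 μg/mL.
Steady-state trough Cmin,ss = C₀·f/(1−f) ≈ 3.084 × 0.1096/0.8904 ≈ 0.380 μg/mL.
Trough 0.4 μg/mL vs MEC 1 μg/mL: subtherapeutic.

0.4 μg/mL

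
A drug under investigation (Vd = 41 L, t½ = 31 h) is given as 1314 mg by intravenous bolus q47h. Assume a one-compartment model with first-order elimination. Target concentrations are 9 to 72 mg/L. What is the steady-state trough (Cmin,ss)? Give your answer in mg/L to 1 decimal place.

Over one 47-h interval, 47/31 ≈ 1.5161 half-lives elapse, leaving f ≈ 0.3496 of each dose.
Accumulation ratio R = 1/(1 − f) ≈ 1/0.6504 ≈ 1.5375.
Each bolus raises the concentration by D/Vd = 1314/41 ≈ 32.049 mg/L.
Steady-state peak Cmax,ss = C₀·R ≈ 32.049 × 1.5375 ≈ 49.275 mg/L.
One interval later, Cmin,ss = Cmax,ss·e^(−kτ) ≈ 49.275 × 0.3496 ≈ 17.227 mg/L.
Trough 17.2 mg/L vs MEC 9 mg/L: adequate.

17.2 mg/L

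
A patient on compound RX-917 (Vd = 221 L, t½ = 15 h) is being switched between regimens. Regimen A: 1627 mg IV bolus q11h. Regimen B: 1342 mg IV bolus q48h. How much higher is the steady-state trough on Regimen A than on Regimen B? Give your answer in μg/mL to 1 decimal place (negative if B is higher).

Regimen A: f = (1/2)^(11/15) ≈ 0.6015; Cmin,ss = (1627/221)·f/(1−f) ≈ 11.112 μg/mL.
Regimen B: f = (1/2)^(48/15) ≈ 0.1088; Cmin,ss = (1342/221)·f/(1−f) ≈ 0.741 μg/mL.
Difference ≈ 11.112 − 0.741 ≈ 10.371 μg/mL.

10.4 μg/mL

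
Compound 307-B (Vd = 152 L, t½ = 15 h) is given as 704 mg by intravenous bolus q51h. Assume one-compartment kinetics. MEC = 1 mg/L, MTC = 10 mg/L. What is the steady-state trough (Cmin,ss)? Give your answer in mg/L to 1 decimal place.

0.5 mg/L

Over one 51-h interval, 51/15 ≈ 3.4 half-lives elapse, leaving f ≈ 0.0947 of each dose.
At steady state, accumulation factor R = 1/(1 − e^(−kτ)) ≈ 1.1046.
Single-dose peak C₀ = D/Vd = 704/152 ≈ 4.632 mg/L.
Steady-state peak Cmax,ss = C₀·R ≈ 4.632 × 1.1046 ≈ 5.117 mg/L.
Steady-state trough Cmin,ss = Cmax,ss·f ≈ 5.117 × 0.0947 ≈ 0.485 mg/L.
Trough 0.5 mg/L vs MEC 1 mg/L: subtherapeutic.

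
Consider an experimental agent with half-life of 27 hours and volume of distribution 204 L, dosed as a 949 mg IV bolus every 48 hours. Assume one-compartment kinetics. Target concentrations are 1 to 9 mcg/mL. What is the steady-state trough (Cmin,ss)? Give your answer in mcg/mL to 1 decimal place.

1.9 mcg/mL

k = ln2/t½ = ln2/27 ≈ 0.025672 h⁻¹; fraction remaining f = e^(−kτ) = e^(−0.025672×48) ≈ 0.2916.
Accumulation ratio R = 1/(1 − f) ≈ 1/0.7084 ≈ 1.4116.
Single-dose peak C₀ = D/Vd = 949/204 ≈ 4.652 mcg/mL.
Cmax,ss = C₀/(1 − f) ≈ 4.652/0.7084 ≈ 6.567 mcg/mL.
One interval later, Cmin,ss = Cmax,ss·e^(−kτ) ≈ 6.567 × 0.2916 ≈ 1.915 mcg/mL.
Trough 1.9 mcg/mL vs MEC 1 mcg/mL: adequate.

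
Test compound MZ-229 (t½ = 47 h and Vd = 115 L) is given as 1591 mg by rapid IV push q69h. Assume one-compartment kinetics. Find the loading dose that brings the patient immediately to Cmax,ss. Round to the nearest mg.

2492 mg

f = (1/2)^(69/47) ≈ 0.361462; accumulation ratio R = 1/(1−f) ≈ 1.56608.
Loading dose to hit Cmax,ss on first dose: D_load = D_maint·R ≈ 1591 × 1.56608 ≈ 2491.63 mg.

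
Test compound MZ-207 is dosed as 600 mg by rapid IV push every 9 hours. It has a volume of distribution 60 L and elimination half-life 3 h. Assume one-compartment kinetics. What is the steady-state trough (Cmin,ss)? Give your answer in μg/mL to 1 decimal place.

The dosing interval is 3 half-lives, so f = 2^(−3) = 0.125.
Accumulation ratio R = 1/(1 − f) = 1/0.875 = 8/7.
Single-dose peak C₀ = D/Vd = 600/60 = 10 μg/mL.
Steady-state peak Cmax,ss = C₀·R = 10 × 8/7 ≈ 11.429 μg/mL.
Steady-state trough Cmin,ss = Cmax,ss·f ≈ 11.429 × 0.125 ≈ 1.429 μg/mL.

1.4 μg/mL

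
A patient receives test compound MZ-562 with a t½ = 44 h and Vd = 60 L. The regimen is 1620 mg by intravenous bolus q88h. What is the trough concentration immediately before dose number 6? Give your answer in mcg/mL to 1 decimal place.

f = (1/2)^(τ/t½) = (1/2)^(88/44) ≈ 0.2500.
C₀ = D/Vd = 1620/60 ≈ 27.000 mcg/mL.
Before the 6th dose, 5 doses have been given. Superposition: Cmin = C₀·(f + f² + … + f^5).
≈ 27.000 × (0.2500 + 0.0625 + 0.0156 + 0.0039 + 0.0010) ≈ 27.000 × 0.3330 ≈ 8.991 mcg/mL.

9.0 mcg/mL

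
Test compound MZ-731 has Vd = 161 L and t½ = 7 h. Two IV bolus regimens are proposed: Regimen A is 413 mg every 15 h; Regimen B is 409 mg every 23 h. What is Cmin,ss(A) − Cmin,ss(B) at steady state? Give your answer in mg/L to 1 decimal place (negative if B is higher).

Regimen A: f = (1/2)^(15/7) ≈ 0.2264; Cmin,ss = (413/161)·f/(1−f) ≈ 0.751 mg/L.
Regimen B: f = (1/2)^(23/7) ≈ 0.1025; Cmin,ss = (409/161)·f/(1−f) ≈ 0.290 mg/L.
Difference ≈ 0.751 − 0.290 ≈ 0.461 mg/L.

0.5 mg/L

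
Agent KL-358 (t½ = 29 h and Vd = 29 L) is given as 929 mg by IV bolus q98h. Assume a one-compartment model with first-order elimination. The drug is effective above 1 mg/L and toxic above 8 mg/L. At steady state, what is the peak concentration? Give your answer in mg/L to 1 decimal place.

τ/t½ = 98/29 ≈ 3.3793, so fraction remaining f = (1/2)^(98/29) ≈ 0.0961.
At steady state, accumulation factor R = 1/(1 − e^(−kτ)) ≈ 1.1063.
Single-dose peak C₀ = D/Vd = 929/29 ≈ 32.034 mg/L.
Steady-state peak Cmax,ss = C₀·R ≈ 32.034 × 1.1063 ≈ 35.439 mg/L.
Peak 35.4 mg/L vs MTC 8 mg/L: exceeds toxic threshold.

35.4 mg/L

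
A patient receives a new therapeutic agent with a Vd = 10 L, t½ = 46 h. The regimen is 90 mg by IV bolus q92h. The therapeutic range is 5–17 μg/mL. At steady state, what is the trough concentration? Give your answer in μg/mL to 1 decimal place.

3.0 μg/mL

τ = 92 h = 2 half-lives, so f = (1/2)^2 = 0.25.
Accumulation ratio R = 1/(1 − f) = 1/0.75 = 4/3.
Single-dose peak C₀ = D/Vd = 90/10 = 9 μg/mL.
Steady-state peak Cmax,ss = C₀·R = 9 × 4/3 ≈ 12.000 μg/mL.
Steady-state trough Cmin,ss = Cmax,ss·f ≈ 12.000 × 0.25 ≈ 3.000 μg/mL.
Trough 3.0 μg/mL vs MEC 5 μg/mL: subtherapeutic.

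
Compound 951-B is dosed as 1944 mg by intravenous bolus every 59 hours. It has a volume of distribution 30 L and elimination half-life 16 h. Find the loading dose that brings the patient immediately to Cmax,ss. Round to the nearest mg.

2108 mg

f = (1/2)^(59/16) ≈ 0.077616; accumulation ratio R = 1/(1−f) ≈ 1.08415.
Loading dose to hit Cmax,ss on first dose: D_load = D_maint·R ≈ 1944 × 1.08415 ≈ 2107.59 mg.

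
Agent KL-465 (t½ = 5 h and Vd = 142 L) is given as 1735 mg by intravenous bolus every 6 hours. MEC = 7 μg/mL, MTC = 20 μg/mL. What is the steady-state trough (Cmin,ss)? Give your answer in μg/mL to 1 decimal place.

τ/t½ = 6/5 ≈ 1.2, so fraction remaining f = (1/2)^(6/5) ≈ 0.4353.
At steady state, accumulation factor R = 1/(1 − e^(−kτ)) ≈ 1.7709.
Single-dose peak C₀ = D/Vd = 1735/142 ≈ 12.218 μg/mL.
Cmax,ss = C₀/(1 − f) ≈ 12.218/0.5647 ≈ 21.636 μg/mL.
Steady-state trough Cmin,ss = Cmax,ss·f ≈ 21.636 × 0.4353 ≈ 9.418 μg/mL.
Trough 9.4 μg/mL vs MEC 7 μg/mL: adequate.

9.4 μg/mL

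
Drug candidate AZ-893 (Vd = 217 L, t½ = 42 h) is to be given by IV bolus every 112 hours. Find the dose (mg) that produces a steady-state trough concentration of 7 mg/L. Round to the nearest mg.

τ/t½ = 112/42 ≈ 2.6667, so f = (1/2)^(112/42) ≈ 0.157490.
Cmin,ss = (D/Vd)·f/(1−f), so D = Cmin,ss·Vd·(1−f)/f.
D = 7 × 217 × (1−f)/f ≈ 7 × 217 × 5.34961 ≈ 8126.06 mg.

8126 mg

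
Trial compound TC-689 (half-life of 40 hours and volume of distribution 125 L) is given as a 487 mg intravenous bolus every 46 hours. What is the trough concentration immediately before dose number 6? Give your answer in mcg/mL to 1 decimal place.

f = (1/2)^(τ/t½) = (1/2)^(46/40) ≈ 0.4506.
C₀ = D/Vd = 487/125 ≈ 3.896 mcg/mL.
Before the 6th dose, 5 doses have been given. Superposition: Cmin = C₀·(f + f² + … + f^5).
≈ 3.896 × (0.4506 + 0.2030 + 0.0915 + 0.0412 + 0.0186) ≈ 3.896 × 0.8049 ≈ 3.136 mcg/mL.

3.1 mcg/mL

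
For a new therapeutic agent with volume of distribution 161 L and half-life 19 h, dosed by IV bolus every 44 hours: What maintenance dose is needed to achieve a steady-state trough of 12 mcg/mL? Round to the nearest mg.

τ/t½ = 44/19 ≈ 2.3158, so f = (1/2)^(44/19) ≈ 0.200853.
Cmin,ss = (D/Vd)·f/(1−f), so D = Cmin,ss·Vd·(1−f)/f.
D = 12 × 161 × (1−f)/f ≈ 12 × 161 × 3.97877 ≈ 7686.98 mg.

7687 mg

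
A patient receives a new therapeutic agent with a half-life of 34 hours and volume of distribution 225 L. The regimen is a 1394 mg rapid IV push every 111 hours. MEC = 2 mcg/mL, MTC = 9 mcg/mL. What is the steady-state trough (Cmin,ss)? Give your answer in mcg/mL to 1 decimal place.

0.7 mcg/mL

Over one 111-h interval, 111/34 ≈ 3.2647 half-lives elapse, leaving f ≈ 0.1040 of each dose.
Accumulation ratio R = 1/(1 − f) ≈ 1/0.8960 ≈ 1.1161.
Single-dose peak C₀ = D/Vd = 1394/225 ≈ 6.196 mcg/mL.
Cmax,ss = C₀/(1 − f) ≈ 6.196/0.8960 ≈ 6.915 mcg/mL.
One interval later, Cmin,ss = Cmax,ss·e^(−kτ) ≈ 6.915 × 0.1040 ≈ 0.719 mcg/mL.
Trough 0.7 mcg/mL vs MEC 2 mcg/mL: subtherapeutic.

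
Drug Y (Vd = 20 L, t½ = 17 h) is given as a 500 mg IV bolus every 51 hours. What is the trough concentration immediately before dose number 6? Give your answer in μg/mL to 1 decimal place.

f = (1/2)^(τ/t½) = (1/2)^(51/17) ≈ 0.1250.
C₀ = D/Vd = 500/20 ≈ 25.000 μg/mL.
Before the 6th dose, 5 doses have been given. Superposition: Cmin = C₀·(f + f² + … + f^5).
≈ 25.000 × (0.1250 + 0.0156 + 0.0020 + 0.0002 + 0.0000) ≈ 25.000 × 0.1428 ≈ 3.570 μg/mL.

3.6 μg/mL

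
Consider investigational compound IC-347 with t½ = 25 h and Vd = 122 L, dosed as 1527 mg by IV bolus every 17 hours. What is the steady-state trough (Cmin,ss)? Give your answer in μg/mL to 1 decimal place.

k = ln2/t½ = ln2/25 ≈ 0.027726 h⁻¹; fraction remaining f = e^(−kτ) = e^(−0.027726×17) ≈ 0.6242.
Accumulation ratio R = 1/(1 − f) ≈ 1/0.3758 ≈ 2.6610.
Single-dose peak C₀ = D/Vd = 1527/122 ≈ 12.516 μg/mL.
Steady-state peak Cmax,ss = C₀·R ≈ 12.516 × 2.6610 ≈ 33.305 μg/mL.
One interval later, Cmin,ss = Cmax,ss·e^(−kτ) ≈ 33.305 × 0.6242 ≈ 20.789 μg/mL.

20.8 μg/mL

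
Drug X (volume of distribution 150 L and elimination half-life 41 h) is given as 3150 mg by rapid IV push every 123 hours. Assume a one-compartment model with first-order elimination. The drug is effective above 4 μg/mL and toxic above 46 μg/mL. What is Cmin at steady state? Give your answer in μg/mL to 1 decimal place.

3.0 μg/mL

The dosing interval is 3 half-lives, so f = 2^(−3) = 0.125.
At steady state, R = 1/(1 − 0.125) = 8/7.
Single-dose peak C₀ = D/Vd = 3150/150 = 21 μg/mL.
Steady-state peak Cmax,ss = C₀·R = 21 × 8/7 ≈ 24.000 μg/mL.
Steady-state trough Cmin,ss = Cmax,ss·f ≈ 24.000 × 0.125 ≈ 3.000 μg/mL.
Trough 3.0 μg/mL vs MEC 4 μg/mL: subtherapeutic.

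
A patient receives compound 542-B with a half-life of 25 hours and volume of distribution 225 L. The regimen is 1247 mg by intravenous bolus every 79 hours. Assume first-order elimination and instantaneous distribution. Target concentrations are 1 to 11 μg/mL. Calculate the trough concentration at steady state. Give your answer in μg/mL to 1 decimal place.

0.7 μg/mL

τ/t½ = 79/25 ≈ 3.16, so fraction remaining f = (1/2)^(79/25) ≈ 0.1119.
At steady state, accumulation factor R = 1/(1 − e^(−kτ)) ≈ 1.1260.
Single-dose peak C₀ = D/Vd = 1247/225 ≈ 5.542 μg/mL.
Cmax,ss = C₀/(1 − f) ≈ 5.542/0.8881 ≈ 6.240 μg/mL.
One interval later, Cmin,ss = Cmax,ss·e^(−kτ) ≈ 6.240 × 0.1119 ≈ 0.698 μg/mL.
Trough 0.7 μg/mL vs MEC 1 μg/mL: subtherapeutic.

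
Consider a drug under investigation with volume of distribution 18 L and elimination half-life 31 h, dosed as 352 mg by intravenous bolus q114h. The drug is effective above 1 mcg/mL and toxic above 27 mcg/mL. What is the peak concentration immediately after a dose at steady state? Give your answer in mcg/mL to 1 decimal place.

21.2 mcg/mL

τ/t½ = 114/31 ≈ 3.6774, so fraction remaining f = (1/2)^(114/31) ≈ 0.0782.
At steady state, accumulation factor R = 1/(1 − e^(−kτ)) ≈ 1.0848.
Each bolus raises the concentration by D/Vd = 352/18 ≈ 19.556 mcg/mL.
Steady-state peak Cmax,ss = C₀·R ≈ 19.556 × 1.0848 ≈ 21.214 mcg/mL.
Peak 21.2 mcg/mL vs MTC 27 mcg/mL: below toxic threshold.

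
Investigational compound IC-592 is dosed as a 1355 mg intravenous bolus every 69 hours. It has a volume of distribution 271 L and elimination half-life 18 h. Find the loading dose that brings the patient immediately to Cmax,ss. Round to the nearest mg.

1457 mg

f = (1/2)^(69/18) ≈ 0.070154; accumulation ratio R = 1/(1−f) ≈ 1.07545.
Loading dose to hit Cmax,ss on first dose: D_load = D_maint·R ≈ 1355 × 1.07545 ≈ 1457.23 mg.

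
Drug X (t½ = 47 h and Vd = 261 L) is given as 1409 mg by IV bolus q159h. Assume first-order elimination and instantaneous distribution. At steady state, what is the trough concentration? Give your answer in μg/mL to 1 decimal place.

0.6 μg/mL

Over one 159-h interval, 159/47 ≈ 3.383 half-lives elapse, leaving f ≈ 0.0959 of each dose.
Each bolus raises the concentration by D/Vd = 1409/261 ≈ 5.398 μg/mL.
Steady-state trough Cmin,ss = C₀·f/(1−f) ≈ 5.398 × 0.0959/0.9041 ≈ 0.573 μg/mL.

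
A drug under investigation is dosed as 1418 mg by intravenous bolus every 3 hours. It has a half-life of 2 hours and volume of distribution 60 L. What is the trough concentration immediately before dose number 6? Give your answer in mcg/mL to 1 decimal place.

f = (1/2)^(τ/t½) = (1/2)^(3/2) ≈ 0.3536.
C₀ = D/Vd = 1418/60 ≈ 23.633 mcg/mL.
Before the 6th dose, 5 doses have been given. Superposition: Cmin = C₀·(f + f² + … + f^5).
≈ 23.633 × (0.3536 + 0.1250 + 0.0442 + 0.0156 + 0.0055) ≈ 23.633 × 0.5439 ≈ 12.854 mcg/mL.

12.9 mcg/mL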